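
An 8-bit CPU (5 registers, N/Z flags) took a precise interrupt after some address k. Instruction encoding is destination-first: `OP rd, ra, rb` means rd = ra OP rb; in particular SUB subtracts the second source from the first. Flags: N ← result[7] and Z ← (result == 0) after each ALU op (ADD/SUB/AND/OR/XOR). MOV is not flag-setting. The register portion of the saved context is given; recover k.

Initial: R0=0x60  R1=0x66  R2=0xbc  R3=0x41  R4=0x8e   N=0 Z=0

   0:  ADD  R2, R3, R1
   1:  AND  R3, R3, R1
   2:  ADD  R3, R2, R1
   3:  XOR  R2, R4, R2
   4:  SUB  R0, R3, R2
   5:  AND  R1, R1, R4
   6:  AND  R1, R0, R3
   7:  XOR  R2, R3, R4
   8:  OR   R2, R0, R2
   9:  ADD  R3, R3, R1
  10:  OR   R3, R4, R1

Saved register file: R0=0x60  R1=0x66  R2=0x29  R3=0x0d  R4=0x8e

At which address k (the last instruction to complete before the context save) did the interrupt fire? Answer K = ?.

after  0: R0=0x60 R1=0x66 R2=0xa7 R3=0x41 R4=0x8e  N=1 Z=0
after  1: R0=0x60 R1=0x66 R2=0xa7 R3=0x40 R4=0x8e  N=0 Z=0
after  2: R0=0x60 R1=0x66 R2=0xa7 R3=0x0d R4=0x8e  N=0 Z=0
after  3: R0=0x60 R1=0x66 R2=0x29 R3=0x0d R4=0x8e  N=0 Z=0
-- IRQ taken; context saved, return-PC = 4 --

K = 3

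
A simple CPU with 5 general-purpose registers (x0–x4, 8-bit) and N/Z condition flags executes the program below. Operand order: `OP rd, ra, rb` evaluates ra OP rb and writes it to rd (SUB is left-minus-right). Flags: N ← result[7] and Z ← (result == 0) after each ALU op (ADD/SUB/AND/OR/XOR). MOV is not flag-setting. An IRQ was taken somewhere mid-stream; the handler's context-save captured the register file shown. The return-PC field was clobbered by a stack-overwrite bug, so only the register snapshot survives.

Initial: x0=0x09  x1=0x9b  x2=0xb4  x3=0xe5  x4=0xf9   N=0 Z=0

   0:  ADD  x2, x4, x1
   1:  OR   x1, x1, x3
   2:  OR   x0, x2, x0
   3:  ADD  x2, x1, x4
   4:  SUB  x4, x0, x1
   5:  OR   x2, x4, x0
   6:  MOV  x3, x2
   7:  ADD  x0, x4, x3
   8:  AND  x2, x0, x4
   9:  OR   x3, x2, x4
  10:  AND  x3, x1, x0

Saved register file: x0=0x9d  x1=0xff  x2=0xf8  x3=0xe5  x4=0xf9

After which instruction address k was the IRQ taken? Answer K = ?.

after  0: x0=0x09 x1=0x9b x2=0x94 x3=0xe5 x4=0xf9  N=1 Z=0
after  1: x0=0x09 x1=0xff x2=0x94 x3=0xe5 x4=0xf9  N=1 Z=0
after  2: x0=0x9d x1=0xff x2=0x94 x3=0xe5 x4=0xf9  N=1 Z=0
after  3: x0=0x9d x1=0xff x2=0xf8 x3=0xe5 x4=0xf9  N=1 Z=0
-- IRQ taken; context saved, return-PC = 4 --

K = 3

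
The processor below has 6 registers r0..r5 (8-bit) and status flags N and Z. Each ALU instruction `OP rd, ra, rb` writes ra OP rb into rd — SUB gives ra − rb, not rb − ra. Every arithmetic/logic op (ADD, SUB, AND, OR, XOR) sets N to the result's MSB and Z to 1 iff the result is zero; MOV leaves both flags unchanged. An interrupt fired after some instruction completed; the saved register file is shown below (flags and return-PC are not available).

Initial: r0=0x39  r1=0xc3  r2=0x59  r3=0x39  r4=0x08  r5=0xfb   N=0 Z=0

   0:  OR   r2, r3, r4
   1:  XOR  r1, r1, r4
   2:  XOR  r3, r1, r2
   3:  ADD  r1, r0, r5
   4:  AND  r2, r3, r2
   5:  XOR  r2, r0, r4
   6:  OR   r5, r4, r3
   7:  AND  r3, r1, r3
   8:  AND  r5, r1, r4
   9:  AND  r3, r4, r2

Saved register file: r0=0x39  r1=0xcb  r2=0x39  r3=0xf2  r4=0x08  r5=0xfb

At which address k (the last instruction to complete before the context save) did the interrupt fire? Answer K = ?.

K = 2

after  0: r0=0x39 r1=0xc3 r2=0x39 r3=0x39 r4=0x08 r5=0xfb  N=0 Z=0
after  1: r0=0x39 r1=0xcb r2=0x39 r3=0x39 r4=0x08 r5=0xfb  N=1 Z=0
after  2: r0=0x39 r1=0xcb r2=0x39 r3=0xf2 r4=0x08 r5=0xfb  N=1 Z=0
-- IRQ taken; context saved, return-PC = 3 --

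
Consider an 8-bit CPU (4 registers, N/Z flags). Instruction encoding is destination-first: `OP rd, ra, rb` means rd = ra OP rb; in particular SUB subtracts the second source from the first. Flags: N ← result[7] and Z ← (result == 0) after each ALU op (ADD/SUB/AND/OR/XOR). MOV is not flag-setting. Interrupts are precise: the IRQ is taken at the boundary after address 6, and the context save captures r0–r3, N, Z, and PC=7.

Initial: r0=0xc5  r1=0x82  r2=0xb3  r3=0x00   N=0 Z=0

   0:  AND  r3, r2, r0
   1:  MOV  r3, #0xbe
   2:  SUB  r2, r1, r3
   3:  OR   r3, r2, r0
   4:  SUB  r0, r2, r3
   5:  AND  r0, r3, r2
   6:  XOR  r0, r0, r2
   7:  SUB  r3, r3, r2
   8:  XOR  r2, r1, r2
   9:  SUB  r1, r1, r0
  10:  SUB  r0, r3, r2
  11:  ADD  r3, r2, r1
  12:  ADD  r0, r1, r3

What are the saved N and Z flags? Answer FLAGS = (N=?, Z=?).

after  0: r0=0xc5 r1=0x82 r2=0xb3 r3=0x81  N=1 Z=0
after  1: r0=0xc5 r1=0x82 r2=0xb3 r3=0xbe  N=1 Z=0
after  2: r0=0xc5 r1=0x82 r2=0xc4 r3=0xbe  N=1 Z=0
after  3: r0=0xc5 r1=0x82 r2=0xc4 r3=0xc5  N=1 Z=0
after  4: r0=0xff r1=0x82 r2=0xc4 r3=0xc5  N=1 Z=0
after  5: r0=0xc4 r1=0x82 r2=0xc4 r3=0xc5  N=1 Z=0
after  6: r0=0x00 r1=0x82 r2=0xc4 r3=0xc5  N=0 Z=1
-- IRQ taken; context saved, return-PC = 7 --

FLAGS = (N=0, Z=1)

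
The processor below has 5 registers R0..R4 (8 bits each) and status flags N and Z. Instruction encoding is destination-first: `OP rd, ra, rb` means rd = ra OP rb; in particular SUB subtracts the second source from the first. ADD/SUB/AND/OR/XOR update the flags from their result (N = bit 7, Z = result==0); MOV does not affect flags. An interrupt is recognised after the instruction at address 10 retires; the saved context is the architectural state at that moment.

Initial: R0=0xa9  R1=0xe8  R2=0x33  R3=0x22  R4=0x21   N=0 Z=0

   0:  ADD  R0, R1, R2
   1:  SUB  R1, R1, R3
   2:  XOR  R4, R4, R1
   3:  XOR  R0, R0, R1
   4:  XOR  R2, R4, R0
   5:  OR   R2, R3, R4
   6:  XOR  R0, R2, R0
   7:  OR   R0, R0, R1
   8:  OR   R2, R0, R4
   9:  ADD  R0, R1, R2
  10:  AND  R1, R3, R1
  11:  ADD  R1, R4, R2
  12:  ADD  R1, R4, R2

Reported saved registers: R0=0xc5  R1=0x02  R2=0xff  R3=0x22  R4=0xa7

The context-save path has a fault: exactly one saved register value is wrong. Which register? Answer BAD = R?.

after  0: R0=0x1b R1=0xe8 R2=0x33 R3=0x22 R4=0x21  N=0 Z=0
after  1: R0=0x1b R1=0xc6 R2=0x33 R3=0x22 R4=0x21  N=1 Z=0
after  2: R0=0x1b R1=0xc6 R2=0x33 R3=0x22 R4=0xe7  N=1 Z=0
after  3: R0=0xdd R1=0xc6 R2=0x33 R3=0x22 R4=0xe7  N=1 Z=0
after  4: R0=0xdd R1=0xc6 R2=0x3a R3=0x22 R4=0xe7  N=0 Z=0
after  5: R0=0xdd R1=0xc6 R2=0xe7 R3=0x22 R4=0xe7  N=1 Z=0
after  6: R0=0x3a R1=0xc6 R2=0xe7 R3=0x22 R4=0xe7  N=0 Z=0
after  7: R0=0xfe R1=0xc6 R2=0xe7 R3=0x22 R4=0xe7  N=1 Z=0
after  8: R0=0xfe R1=0xc6 R2=0xff R3=0x22 R4=0xe7  N=1 Z=0
after  9: R0=0xc5 R1=0xc6 R2=0xff R3=0x22 R4=0xe7  N=1 Z=0
after 10: R0=0xc5 R1=0x02 R2=0xff R3=0x22 R4=0xe7  N=0 Z=0
-- IRQ taken; context saved, return-PC = 11 --
mismatch: R4: reported 0xa7 vs actual 0xe7

BAD = R4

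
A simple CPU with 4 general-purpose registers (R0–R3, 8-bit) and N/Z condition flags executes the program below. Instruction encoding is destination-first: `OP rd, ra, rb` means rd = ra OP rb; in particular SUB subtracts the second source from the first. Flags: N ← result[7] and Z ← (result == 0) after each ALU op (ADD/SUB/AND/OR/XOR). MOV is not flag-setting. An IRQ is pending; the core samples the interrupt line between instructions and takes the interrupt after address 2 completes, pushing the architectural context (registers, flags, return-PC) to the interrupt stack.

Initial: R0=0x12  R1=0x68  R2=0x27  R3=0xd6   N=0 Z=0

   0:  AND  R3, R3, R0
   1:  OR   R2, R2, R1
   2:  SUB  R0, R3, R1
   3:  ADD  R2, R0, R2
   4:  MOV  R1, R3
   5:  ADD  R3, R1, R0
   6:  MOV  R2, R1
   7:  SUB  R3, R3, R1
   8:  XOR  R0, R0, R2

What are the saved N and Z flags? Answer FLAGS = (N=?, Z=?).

FLAGS = (N=1, Z=0)

after  0: R0=0x12 R1=0x68 R2=0x27 R3=0x12  N=0 Z=0
after  1: R0=0x12 R1=0x68 R2=0x6f R3=0x12  N=0 Z=0
after  2: R0=0xaa R1=0x68 R2=0x6f R3=0x12  N=1 Z=0
-- IRQ taken; context saved, return-PC = 3 --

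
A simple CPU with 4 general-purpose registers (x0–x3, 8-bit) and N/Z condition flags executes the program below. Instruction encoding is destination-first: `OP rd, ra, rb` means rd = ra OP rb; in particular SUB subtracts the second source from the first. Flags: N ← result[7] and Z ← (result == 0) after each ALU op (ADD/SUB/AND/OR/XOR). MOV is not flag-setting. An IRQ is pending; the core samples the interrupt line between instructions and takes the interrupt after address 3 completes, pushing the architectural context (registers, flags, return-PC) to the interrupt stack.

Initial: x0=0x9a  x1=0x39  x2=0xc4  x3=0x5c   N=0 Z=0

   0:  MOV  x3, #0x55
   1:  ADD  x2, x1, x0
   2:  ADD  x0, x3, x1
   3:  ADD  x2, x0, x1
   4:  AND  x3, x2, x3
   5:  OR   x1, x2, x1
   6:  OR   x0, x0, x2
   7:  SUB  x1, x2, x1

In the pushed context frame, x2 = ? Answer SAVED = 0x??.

SAVED = 0xc7

after  0: x0=0x9a x1=0x39 x2=0xc4 x3=0x55  N=0 Z=0
after  1: x0=0x9a x1=0x39 x2=0xd3 x3=0x55  N=1 Z=0
after  2: x0=0x8e x1=0x39 x2=0xd3 x3=0x55  N=1 Z=0
after  3: x0=0x8e x1=0x39 x2=0xc7 x3=0x55  N=1 Z=0
-- IRQ taken; context saved, return-PC = 4 --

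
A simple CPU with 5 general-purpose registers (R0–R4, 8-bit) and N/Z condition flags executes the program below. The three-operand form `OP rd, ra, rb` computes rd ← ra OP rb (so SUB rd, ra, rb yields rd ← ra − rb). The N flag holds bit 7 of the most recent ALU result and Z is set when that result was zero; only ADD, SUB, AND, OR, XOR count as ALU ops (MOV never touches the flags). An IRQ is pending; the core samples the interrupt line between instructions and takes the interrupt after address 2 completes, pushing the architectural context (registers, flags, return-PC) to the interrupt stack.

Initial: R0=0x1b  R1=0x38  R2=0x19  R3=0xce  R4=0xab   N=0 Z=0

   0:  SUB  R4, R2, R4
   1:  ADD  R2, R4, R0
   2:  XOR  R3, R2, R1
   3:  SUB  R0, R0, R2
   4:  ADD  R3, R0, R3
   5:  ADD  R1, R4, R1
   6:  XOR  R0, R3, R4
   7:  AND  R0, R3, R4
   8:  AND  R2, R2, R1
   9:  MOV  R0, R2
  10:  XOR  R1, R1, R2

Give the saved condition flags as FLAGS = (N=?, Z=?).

after  0: R0=0x1b R1=0x38 R2=0x19 R3=0xce R4=0x6e  N=0 Z=0
after  1: R0=0x1b R1=0x38 R2=0x89 R3=0xce R4=0x6e  N=1 Z=0
after  2: R0=0x1b R1=0x38 R2=0x89 R3=0xb1 R4=0x6e  N=1 Z=0
-- IRQ taken; context saved, return-PC = 3 --

FLAGS = (N=1, Z=0)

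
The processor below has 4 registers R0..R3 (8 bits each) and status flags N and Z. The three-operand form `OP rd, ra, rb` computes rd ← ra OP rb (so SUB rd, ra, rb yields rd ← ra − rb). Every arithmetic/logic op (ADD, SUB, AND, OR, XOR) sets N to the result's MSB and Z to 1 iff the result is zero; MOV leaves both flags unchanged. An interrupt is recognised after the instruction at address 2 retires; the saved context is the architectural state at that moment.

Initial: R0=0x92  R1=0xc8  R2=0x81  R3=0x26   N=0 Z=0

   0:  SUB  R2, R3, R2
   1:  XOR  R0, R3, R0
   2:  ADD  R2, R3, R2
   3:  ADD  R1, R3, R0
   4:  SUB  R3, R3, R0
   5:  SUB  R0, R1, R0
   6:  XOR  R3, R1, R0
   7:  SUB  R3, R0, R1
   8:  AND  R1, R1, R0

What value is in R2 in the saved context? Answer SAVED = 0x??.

SAVED = 0xcb

after  0: R0=0x92 R1=0xc8 R2=0xa5 R3=0x26  N=1 Z=0
after  1: R0=0xb4 R1=0xc8 R2=0xa5 R3=0x26  N=1 Z=0
after  2: R0=0xb4 R1=0xc8 R2=0xcb R3=0x26  N=1 Z=0
-- IRQ taken; context saved, return-PC = 3 --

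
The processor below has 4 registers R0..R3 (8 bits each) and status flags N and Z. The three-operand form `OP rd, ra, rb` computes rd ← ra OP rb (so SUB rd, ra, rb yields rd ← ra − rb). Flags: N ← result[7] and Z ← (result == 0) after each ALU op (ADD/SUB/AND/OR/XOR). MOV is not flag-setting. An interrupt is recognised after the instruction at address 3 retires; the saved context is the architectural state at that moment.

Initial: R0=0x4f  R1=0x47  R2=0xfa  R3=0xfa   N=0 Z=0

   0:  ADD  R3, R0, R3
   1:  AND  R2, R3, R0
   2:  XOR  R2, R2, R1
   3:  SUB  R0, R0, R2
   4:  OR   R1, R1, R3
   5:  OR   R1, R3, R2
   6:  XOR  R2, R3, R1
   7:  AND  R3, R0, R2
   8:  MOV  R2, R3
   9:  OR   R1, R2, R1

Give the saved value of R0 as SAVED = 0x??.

after  0: R0=0x4f R1=0x47 R2=0xfa R3=0x49  N=0 Z=0
after  1: R0=0x4f R1=0x47 R2=0x49 R3=0x49  N=0 Z=0
after  2: R0=0x4f R1=0x47 R2=0x0e R3=0x49  N=0 Z=0
after  3: R0=0x41 R1=0x47 R2=0x0e R3=0x49  N=0 Z=0
-- IRQ taken; context saved, return-PC = 4 --

SAVED = 0x41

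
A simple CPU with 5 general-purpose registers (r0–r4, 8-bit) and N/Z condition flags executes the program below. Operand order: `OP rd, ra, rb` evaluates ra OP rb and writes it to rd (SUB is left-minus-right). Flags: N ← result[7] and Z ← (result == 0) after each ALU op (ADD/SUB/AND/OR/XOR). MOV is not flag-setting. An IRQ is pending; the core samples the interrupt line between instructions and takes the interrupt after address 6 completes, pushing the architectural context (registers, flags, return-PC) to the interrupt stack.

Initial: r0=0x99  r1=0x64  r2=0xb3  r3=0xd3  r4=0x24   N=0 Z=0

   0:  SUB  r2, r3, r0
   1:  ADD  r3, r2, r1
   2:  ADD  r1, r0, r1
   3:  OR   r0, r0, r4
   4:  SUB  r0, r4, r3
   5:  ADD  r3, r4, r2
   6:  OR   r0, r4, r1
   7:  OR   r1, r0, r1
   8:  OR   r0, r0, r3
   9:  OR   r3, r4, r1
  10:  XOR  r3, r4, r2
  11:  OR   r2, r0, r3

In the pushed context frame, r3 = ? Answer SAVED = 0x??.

SAVED = 0x5e

after  0: r0=0x99 r1=0x64 r2=0x3a r3=0xd3 r4=0x24  N=0 Z=0
after  1: r0=0x99 r1=0x64 r2=0x3a r3=0x9e r4=0x24  N=1 Z=0
after  2: r0=0x99 r1=0xfd r2=0x3a r3=0x9e r4=0x24  N=1 Z=0
after  3: r0=0xbd r1=0xfd r2=0x3a r3=0x9e r4=0x24  N=1 Z=0
after  4: r0=0x86 r1=0xfd r2=0x3a r3=0x9e r4=0x24  N=1 Z=0
after  5: r0=0x86 r1=0xfd r2=0x3a r3=0x5e r4=0x24  N=0 Z=0
after  6: r0=0xfd r1=0xfd r2=0x3a r3=0x5e r4=0x24  N=1 Z=0
-- IRQ taken; context saved, return-PC = 7 --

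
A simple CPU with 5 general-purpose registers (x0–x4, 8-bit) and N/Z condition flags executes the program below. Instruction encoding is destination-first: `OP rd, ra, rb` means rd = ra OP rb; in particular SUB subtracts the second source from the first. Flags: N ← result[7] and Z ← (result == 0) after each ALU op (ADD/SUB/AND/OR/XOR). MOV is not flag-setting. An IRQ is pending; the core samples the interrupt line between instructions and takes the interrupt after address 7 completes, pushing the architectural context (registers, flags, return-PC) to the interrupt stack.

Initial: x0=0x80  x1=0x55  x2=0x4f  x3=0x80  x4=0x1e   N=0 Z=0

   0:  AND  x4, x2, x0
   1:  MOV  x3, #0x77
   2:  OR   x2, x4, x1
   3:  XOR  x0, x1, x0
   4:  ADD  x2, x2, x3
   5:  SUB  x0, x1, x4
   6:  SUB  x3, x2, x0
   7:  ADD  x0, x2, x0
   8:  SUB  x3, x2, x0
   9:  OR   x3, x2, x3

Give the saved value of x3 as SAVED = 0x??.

after  0: x0=0x80 x1=0x55 x2=0x4f x3=0x80 x4=0x00  N=0 Z=1
after  1: x0=0x80 x1=0x55 x2=0x4f x3=0x77 x4=0x00  N=0 Z=1
after  2: x0=0x80 x1=0x55 x2=0x55 x3=0x77 x4=0x00  N=0 Z=0
after  3: x0=0xd5 x1=0x55 x2=0x55 x3=0x77 x4=0x00  N=1 Z=0
after  4: x0=0xd5 x1=0x55 x2=0xcc x3=0x77 x4=0x00  N=1 Z=0
after  5: x0=0x55 x1=0x55 x2=0xcc x3=0x77 x4=0x00  N=0 Z=0
after  6: x0=0x55 x1=0x55 x2=0xcc x3=0x77 x4=0x00  N=0 Z=0
after  7: x0=0x21 x1=0x55 x2=0xcc x3=0x77 x4=0x00  N=0 Z=0
-- IRQ taken; context saved, return-PC = 8 --

SAVED = 0x77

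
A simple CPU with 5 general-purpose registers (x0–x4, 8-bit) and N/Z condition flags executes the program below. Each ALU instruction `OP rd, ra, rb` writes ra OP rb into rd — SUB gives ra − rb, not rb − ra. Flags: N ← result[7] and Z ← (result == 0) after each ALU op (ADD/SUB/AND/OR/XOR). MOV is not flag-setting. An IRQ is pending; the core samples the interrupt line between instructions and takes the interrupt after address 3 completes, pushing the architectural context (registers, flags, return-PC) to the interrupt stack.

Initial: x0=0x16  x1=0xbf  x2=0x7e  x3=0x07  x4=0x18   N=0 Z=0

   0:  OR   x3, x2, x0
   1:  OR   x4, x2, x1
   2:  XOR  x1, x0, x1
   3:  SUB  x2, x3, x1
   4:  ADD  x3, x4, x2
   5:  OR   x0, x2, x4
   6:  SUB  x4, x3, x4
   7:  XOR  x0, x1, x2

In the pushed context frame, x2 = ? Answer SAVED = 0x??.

SAVED = 0xd5

after  0: x0=0x16 x1=0xbf x2=0x7e x3=0x7e x4=0x18  N=0 Z=0
after  1: x0=0x16 x1=0xbf x2=0x7e x3=0x7e x4=0xff  N=1 Z=0
after  2: x0=0x16 x1=0xa9 x2=0x7e x3=0x7e x4=0xff  N=1 Z=0
after  3: x0=0x16 x1=0xa9 x2=0xd5 x3=0x7e x4=0xff  N=1 Z=0
-- IRQ taken; context saved, return-PC = 4 --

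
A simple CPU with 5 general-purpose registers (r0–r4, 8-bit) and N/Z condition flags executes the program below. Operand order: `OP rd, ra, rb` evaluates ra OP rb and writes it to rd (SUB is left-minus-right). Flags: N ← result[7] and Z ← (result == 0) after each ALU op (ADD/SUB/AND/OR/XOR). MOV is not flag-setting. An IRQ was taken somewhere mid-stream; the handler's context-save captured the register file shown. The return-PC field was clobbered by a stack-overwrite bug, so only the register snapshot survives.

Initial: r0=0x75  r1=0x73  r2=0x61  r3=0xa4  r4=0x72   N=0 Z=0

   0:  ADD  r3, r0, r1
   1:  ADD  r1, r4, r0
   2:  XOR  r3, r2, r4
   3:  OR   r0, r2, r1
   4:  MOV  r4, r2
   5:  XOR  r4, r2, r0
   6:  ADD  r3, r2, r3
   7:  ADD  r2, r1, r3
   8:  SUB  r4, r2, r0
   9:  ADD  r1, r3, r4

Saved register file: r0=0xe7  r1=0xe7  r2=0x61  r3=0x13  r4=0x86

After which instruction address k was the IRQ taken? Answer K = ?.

K = 5

after  0: r0=0x75 r1=0x73 r2=0x61 r3=0xe8 r4=0x72  N=1 Z=0
after  1: r0=0x75 r1=0xe7 r2=0x61 r3=0xe8 r4=0x72  N=1 Z=0
after  2: r0=0x75 r1=0xe7 r2=0x61 r3=0x13 r4=0x72  N=0 Z=0
after  3: r0=0xe7 r1=0xe7 r2=0x61 r3=0x13 r4=0x72  N=1 Z=0
after  4: r0=0xe7 r1=0xe7 r2=0x61 r3=0x13 r4=0x61  N=1 Z=0
after  5: r0=0xe7 r1=0xe7 r2=0x61 r3=0x13 r4=0x86  N=1 Z=0
-- IRQ taken; context saved, return-PC = 6 --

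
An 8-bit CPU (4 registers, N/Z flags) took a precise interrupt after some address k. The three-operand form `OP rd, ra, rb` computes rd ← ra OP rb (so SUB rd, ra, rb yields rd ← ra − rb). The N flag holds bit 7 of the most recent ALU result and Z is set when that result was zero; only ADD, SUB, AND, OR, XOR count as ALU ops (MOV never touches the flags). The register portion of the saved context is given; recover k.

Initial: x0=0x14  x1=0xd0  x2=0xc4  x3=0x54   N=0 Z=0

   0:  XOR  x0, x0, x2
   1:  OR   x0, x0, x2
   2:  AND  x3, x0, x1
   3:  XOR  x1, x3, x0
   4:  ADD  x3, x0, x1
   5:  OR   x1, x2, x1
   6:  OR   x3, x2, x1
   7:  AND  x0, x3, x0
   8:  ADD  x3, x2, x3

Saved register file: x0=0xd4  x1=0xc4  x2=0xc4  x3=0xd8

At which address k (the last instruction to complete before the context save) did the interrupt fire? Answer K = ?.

K = 5

after  0: x0=0xd0 x1=0xd0 x2=0xc4 x3=0x54  N=1 Z=0
after  1: x0=0xd4 x1=0xd0 x2=0xc4 x3=0x54  N=1 Z=0
after  2: x0=0xd4 x1=0xd0 x2=0xc4 x3=0xd0  N=1 Z=0
after  3: x0=0xd4 x1=0x04 x2=0xc4 x3=0xd0  N=0 Z=0
after  4: x0=0xd4 x1=0x04 x2=0xc4 x3=0xd8  N=1 Z=0
after  5: x0=0xd4 x1=0xc4 x2=0xc4 x3=0xd8  N=1 Z=0
-- IRQ taken; context saved, return-PC = 6 --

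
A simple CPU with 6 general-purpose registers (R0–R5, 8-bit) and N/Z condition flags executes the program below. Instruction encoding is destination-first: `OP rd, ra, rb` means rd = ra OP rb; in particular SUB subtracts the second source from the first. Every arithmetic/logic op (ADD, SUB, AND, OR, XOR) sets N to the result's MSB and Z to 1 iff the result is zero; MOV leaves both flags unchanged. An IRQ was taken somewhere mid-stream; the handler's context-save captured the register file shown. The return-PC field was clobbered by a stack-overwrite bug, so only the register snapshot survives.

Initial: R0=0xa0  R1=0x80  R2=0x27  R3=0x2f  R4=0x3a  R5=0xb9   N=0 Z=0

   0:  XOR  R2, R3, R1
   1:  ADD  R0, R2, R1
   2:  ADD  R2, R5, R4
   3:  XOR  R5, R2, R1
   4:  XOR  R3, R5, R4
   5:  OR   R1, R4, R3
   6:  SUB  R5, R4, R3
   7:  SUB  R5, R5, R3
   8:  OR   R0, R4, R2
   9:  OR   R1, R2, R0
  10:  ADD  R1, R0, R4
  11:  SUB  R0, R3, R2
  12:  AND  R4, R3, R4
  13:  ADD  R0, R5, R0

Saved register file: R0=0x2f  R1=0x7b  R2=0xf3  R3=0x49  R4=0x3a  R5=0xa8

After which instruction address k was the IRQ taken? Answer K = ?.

K = 7

after  0: R0=0xa0 R1=0x80 R2=0xaf R3=0x2f R4=0x3a R5=0xb9  N=1 Z=0
after  1: R0=0x2f R1=0x80 R2=0xaf R3=0x2f R4=0x3a R5=0xb9  N=0 Z=0
after  2: R0=0x2f R1=0x80 R2=0xf3 R3=0x2f R4=0x3a R5=0xb9  N=1 Z=0
after  3: R0=0x2f R1=0x80 R2=0xf3 R3=0x2f R4=0x3a R5=0x73  N=0 Z=0
after  4: R0=0x2f R1=0x80 R2=0xf3 R3=0x49 R4=0x3a R5=0x73  N=0 Z=0
after  5: R0=0x2f R1=0x7b R2=0xf3 R3=0x49 R4=0x3a R5=0x73  N=0 Z=0
after  6: R0=0x2f R1=0x7b R2=0xf3 R3=0x49 R4=0x3a R5=0xf1  N=1 Z=0
after  7: R0=0x2f R1=0x7b R2=0xf3 R3=0x49 R4=0x3a R5=0xa8  N=1 Z=0
-- IRQ taken; context saved, return-PC = 8 --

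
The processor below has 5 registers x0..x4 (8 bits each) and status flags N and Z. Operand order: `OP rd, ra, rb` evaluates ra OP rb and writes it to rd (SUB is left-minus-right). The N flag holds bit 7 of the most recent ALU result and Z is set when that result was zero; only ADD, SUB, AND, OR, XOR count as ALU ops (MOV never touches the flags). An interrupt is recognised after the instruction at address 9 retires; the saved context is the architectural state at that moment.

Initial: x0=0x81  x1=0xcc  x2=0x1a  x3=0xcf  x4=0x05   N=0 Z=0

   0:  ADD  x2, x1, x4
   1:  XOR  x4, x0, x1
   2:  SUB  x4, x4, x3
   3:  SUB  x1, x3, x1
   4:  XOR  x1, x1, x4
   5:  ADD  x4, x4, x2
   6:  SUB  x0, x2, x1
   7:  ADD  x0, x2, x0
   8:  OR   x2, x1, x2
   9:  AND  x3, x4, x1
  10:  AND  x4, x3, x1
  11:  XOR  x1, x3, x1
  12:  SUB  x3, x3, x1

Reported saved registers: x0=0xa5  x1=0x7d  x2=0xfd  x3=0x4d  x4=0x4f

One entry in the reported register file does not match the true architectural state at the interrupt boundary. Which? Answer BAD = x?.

after  0: x0=0x81 x1=0xcc x2=0xd1 x3=0xcf x4=0x05  N=1 Z=0
after  1: x0=0x81 x1=0xcc x2=0xd1 x3=0xcf x4=0x4d  N=0 Z=0
after  2: x0=0x81 x1=0xcc x2=0xd1 x3=0xcf x4=0x7e  N=0 Z=0
after  3: x0=0x81 x1=0x03 x2=0xd1 x3=0xcf x4=0x7e  N=0 Z=0
after  4: x0=0x81 x1=0x7d x2=0xd1 x3=0xcf x4=0x7e  N=0 Z=0
after  5: x0=0x81 x1=0x7d x2=0xd1 x3=0xcf x4=0x4f  N=0 Z=0
after  6: x0=0x54 x1=0x7d x2=0xd1 x3=0xcf x4=0x4f  N=0 Z=0
after  7: x0=0x25 x1=0x7d x2=0xd1 x3=0xcf x4=0x4f  N=0 Z=0
after  8: x0=0x25 x1=0x7d x2=0xfd x3=0xcf x4=0x4f  N=1 Z=0
after  9: x0=0x25 x1=0x7d x2=0xfd x3=0x4d x4=0x4f  N=0 Z=0
-- IRQ taken; context saved, return-PC = 10 --
mismatch: x0: reported 0xa5 vs actual 0x25

BAD = x0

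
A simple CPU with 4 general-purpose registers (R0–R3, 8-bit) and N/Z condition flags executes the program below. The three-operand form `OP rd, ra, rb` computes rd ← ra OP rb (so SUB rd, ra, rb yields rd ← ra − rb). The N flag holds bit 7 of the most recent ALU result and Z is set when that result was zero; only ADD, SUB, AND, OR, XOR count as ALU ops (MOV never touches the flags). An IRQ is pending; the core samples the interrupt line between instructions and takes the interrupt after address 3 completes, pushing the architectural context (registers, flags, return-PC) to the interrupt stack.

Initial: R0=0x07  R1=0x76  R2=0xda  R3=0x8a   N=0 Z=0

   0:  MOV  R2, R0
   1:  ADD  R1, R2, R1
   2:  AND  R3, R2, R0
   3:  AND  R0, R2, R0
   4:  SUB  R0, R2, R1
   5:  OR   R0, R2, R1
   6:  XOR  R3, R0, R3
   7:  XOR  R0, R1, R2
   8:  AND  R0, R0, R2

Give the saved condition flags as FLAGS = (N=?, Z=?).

FLAGS = (N=0, Z=0)

after  0: R0=0x07 R1=0x76 R2=0x07 R3=0x8a  N=0 Z=0
after  1: R0=0x07 R1=0x7d R2=0x07 R3=0x8a  N=0 Z=0
after  2: R0=0x07 R1=0x7d R2=0x07 R3=0x07  N=0 Z=0
after  3: R0=0x07 R1=0x7d R2=0x07 R3=0x07  N=0 Z=0
-- IRQ taken; context saved, return-PC = 4 --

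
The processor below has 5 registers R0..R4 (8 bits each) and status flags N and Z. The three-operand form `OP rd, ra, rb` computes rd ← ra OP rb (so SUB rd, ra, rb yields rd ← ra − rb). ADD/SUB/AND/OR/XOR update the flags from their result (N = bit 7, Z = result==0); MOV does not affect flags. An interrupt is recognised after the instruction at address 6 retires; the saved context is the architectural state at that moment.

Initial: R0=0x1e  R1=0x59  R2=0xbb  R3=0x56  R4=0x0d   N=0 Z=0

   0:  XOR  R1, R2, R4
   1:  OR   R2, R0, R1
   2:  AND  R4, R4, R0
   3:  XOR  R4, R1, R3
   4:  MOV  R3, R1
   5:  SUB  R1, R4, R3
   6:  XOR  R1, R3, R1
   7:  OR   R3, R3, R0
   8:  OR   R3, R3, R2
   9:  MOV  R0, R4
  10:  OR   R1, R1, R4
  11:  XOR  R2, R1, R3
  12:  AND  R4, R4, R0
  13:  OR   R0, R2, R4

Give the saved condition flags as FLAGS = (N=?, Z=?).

FLAGS = (N=1, Z=0)

after  0: R0=0x1e R1=0xb6 R2=0xbb R3=0x56 R4=0x0d  N=1 Z=0
after  1: R0=0x1e R1=0xb6 R2=0xbe R3=0x56 R4=0x0d  N=1 Z=0
after  2: R0=0x1e R1=0xb6 R2=0xbe R3=0x56 R4=0x0c  N=0 Z=0
after  3: R0=0x1e R1=0xb6 R2=0xbe R3=0x56 R4=0xe0  N=1 Z=0
after  4: R0=0x1e R1=0xb6 R2=0xbe R3=0xb6 R4=0xe0  N=1 Z=0
after  5: R0=0x1e R1=0x2a R2=0xbe R3=0xb6 R4=0xe0  N=0 Z=0
after  6: R0=0x1e R1=0x9c R2=0xbe R3=0xb6 R4=0xe0  N=1 Z=0
-- IRQ taken; context saved, return-PC = 7 --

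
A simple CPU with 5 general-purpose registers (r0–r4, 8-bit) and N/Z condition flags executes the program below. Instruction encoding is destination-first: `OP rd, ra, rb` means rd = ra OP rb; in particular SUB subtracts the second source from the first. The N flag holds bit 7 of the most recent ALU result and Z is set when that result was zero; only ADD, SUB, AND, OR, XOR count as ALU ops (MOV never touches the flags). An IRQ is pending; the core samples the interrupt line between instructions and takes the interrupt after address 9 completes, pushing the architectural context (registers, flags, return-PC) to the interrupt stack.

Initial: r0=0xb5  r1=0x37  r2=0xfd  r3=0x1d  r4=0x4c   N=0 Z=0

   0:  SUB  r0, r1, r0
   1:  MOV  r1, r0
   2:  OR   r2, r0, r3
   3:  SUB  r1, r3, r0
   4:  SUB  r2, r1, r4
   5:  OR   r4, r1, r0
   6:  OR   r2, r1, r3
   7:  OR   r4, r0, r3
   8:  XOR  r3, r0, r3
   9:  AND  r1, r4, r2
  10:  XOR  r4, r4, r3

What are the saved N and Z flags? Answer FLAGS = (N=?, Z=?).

FLAGS = (N=1, Z=0)

after  0: r0=0x82 r1=0x37 r2=0xfd r3=0x1d r4=0x4c  N=1 Z=0
after  1: r0=0x82 r1=0x82 r2=0xfd r3=0x1d r4=0x4c  N=1 Z=0
after  2: r0=0x82 r1=0x82 r2=0x9f r3=0x1d r4=0x4c  N=1 Z=0
after  3: r0=0x82 r1=0x9b r2=0x9f r3=0x1d r4=0x4c  N=1 Z=0
after  4: r0=0x82 r1=0x9b r2=0x4f r3=0x1d r4=0x4c  N=0 Z=0
after  5: r0=0x82 r1=0x9b r2=0x4f r3=0x1d r4=0x9b  N=1 Z=0
after  6: r0=0x82 r1=0x9b r2=0x9f r3=0x1d r4=0x9b  N=1 Z=0
after  7: r0=0x82 r1=0x9b r2=0x9f r3=0x1d r4=0x9f  N=1 Z=0
after  8: r0=0x82 r1=0x9b r2=0x9f r3=0x9f r4=0x9f  N=1 Z=0
after  9: r0=0x82 r1=0x9f r2=0x9f r3=0x9f r4=0x9f  N=1 Z=0
-- IRQ taken; context saved, return-PC = 10 --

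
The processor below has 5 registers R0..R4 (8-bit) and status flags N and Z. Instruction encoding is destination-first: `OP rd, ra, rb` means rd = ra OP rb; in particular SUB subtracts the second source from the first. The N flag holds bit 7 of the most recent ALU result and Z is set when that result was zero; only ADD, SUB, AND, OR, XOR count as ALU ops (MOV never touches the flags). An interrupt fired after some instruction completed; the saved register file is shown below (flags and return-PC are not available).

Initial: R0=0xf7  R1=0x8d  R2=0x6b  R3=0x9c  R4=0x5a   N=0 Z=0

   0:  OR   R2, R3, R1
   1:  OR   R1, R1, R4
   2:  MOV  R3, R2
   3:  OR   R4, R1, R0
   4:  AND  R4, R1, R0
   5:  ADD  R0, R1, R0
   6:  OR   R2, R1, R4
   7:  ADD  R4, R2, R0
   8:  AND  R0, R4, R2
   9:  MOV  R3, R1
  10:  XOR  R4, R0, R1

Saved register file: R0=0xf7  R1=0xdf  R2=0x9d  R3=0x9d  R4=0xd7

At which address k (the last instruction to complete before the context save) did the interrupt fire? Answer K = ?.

after  0: R0=0xf7 R1=0x8d R2=0x9d R3=0x9c R4=0x5a  N=1 Z=0
after  1: R0=0xf7 R1=0xdf R2=0x9d R3=0x9c R4=0x5a  N=1 Z=0
after  2: R0=0xf7 R1=0xdf R2=0x9d R3=0x9d R4=0x5a  N=1 Z=0
after  3: R0=0xf7 R1=0xdf R2=0x9d R3=0x9d R4=0xff  N=1 Z=0
after  4: R0=0xf7 R1=0xdf R2=0x9d R3=0x9d R4=0xd7  N=1 Z=0
-- IRQ taken; context saved, return-PC = 5 --

K = 4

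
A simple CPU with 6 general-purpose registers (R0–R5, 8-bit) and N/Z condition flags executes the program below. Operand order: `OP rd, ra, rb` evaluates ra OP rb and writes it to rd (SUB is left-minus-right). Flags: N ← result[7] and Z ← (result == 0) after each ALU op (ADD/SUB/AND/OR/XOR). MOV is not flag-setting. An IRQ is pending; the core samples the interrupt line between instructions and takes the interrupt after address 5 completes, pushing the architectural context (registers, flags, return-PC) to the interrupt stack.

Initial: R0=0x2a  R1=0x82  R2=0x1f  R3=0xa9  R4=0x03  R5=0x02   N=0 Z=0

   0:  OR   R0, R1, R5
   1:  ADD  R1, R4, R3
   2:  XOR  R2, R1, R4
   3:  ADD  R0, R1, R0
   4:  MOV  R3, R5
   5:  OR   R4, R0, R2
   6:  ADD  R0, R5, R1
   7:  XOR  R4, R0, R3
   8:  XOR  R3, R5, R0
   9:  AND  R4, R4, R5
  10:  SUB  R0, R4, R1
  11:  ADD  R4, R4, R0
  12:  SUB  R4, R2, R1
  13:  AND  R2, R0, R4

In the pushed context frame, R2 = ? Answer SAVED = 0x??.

after  0: R0=0x82 R1=0x82 R2=0x1f R3=0xa9 R4=0x03 R5=0x02  N=1 Z=0
after  1: R0=0x82 R1=0xac R2=0x1f R3=0xa9 R4=0x03 R5=0x02  N=1 Z=0
after  2: R0=0x82 R1=0xac R2=0xaf R3=0xa9 R4=0x03 R5=0x02  N=1 Z=0
after  3: R0=0x2e R1=0xac R2=0xaf R3=0xa9 R4=0x03 R5=0x02  N=0 Z=0
after  4: R0=0x2e R1=0xac R2=0xaf R3=0x02 R4=0x03 R5=0x02  N=0 Z=0
after  5: R0=0x2e R1=0xac R2=0xaf R3=0x02 R4=0xaf R5=0x02  N=1 Z=0
-- IRQ taken; context saved, return-PC = 6 --

SAVED = 0xaf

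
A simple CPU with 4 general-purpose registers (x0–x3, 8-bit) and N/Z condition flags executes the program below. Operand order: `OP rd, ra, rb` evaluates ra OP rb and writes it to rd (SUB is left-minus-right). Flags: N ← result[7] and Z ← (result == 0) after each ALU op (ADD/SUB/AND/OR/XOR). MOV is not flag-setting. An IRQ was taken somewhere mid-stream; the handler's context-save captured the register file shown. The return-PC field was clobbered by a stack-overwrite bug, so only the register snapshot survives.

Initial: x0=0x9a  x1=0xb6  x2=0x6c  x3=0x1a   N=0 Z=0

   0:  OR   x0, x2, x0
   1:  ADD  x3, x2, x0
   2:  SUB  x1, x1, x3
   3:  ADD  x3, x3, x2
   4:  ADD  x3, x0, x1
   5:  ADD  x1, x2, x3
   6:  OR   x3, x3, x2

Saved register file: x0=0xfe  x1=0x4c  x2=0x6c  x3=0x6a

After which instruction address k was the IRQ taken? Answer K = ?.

after  0: x0=0xfe x1=0xb6 x2=0x6c x3=0x1a  N=1 Z=0
after  1: x0=0xfe x1=0xb6 x2=0x6c x3=0x6a  N=0 Z=0
after  2: x0=0xfe x1=0x4c x2=0x6c x3=0x6a  N=0 Z=0
-- IRQ taken; context saved, return-PC = 3 --

K = 2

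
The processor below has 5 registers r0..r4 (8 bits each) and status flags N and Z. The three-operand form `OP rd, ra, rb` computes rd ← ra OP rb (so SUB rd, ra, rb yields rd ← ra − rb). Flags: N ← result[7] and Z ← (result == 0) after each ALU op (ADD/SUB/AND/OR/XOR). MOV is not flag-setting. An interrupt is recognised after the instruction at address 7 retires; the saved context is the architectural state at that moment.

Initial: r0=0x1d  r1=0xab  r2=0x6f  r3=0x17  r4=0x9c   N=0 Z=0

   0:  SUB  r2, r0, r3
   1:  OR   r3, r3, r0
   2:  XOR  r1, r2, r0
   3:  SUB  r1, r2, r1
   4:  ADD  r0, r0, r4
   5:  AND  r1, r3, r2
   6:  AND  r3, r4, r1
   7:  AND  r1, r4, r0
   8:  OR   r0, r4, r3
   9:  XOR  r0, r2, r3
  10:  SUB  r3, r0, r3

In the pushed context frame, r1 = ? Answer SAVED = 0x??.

after  0: r0=0x1d r1=0xab r2=0x06 r3=0x17 r4=0x9c  N=0 Z=0
after  1: r0=0x1d r1=0xab r2=0x06 r3=0x1f r4=0x9c  N=0 Z=0
after  2: r0=0x1d r1=0x1b r2=0x06 r3=0x1f r4=0x9c  N=0 Z=0
after  3: r0=0x1d r1=0xeb r2=0x06 r3=0x1f r4=0x9c  N=1 Z=0
after  4: r0=0xb9 r1=0xeb r2=0x06 r3=0x1f r4=0x9c  N=1 Z=0
after  5: r0=0xb9 r1=0x06 r2=0x06 r3=0x1f r4=0x9c  N=0 Z=0
after  6: r0=0xb9 r1=0x06 r2=0x06 r3=0x04 r4=0x9c  N=0 Z=0
after  7: r0=0xb9 r1=0x98 r2=0x06 r3=0x04 r4=0x9c  N=1 Z=0
-- IRQ taken; context saved, return-PC = 8 --

SAVED = 0x98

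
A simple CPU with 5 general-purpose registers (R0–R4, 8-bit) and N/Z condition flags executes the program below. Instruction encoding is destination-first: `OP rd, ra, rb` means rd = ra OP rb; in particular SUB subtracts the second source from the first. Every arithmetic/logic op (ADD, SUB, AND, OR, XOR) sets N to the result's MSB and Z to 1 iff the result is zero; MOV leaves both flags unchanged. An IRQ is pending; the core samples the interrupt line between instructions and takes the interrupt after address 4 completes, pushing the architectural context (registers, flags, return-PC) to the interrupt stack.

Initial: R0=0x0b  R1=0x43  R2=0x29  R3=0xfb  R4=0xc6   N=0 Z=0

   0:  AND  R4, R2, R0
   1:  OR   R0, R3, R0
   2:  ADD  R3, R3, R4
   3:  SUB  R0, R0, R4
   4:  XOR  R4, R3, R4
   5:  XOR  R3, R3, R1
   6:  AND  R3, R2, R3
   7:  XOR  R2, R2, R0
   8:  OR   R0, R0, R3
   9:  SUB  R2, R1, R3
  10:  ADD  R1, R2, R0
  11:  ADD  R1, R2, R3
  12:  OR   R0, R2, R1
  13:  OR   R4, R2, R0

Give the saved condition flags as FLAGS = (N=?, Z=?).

after  0: R0=0x0b R1=0x43 R2=0x29 R3=0xfb R4=0x09  N=0 Z=0
after  1: R0=0xfb R1=0x43 R2=0x29 R3=0xfb R4=0x09  N=1 Z=0
after  2: R0=0xfb R1=0x43 R2=0x29 R3=0x04 R4=0x09  N=0 Z=0
after  3: R0=0xf2 R1=0x43 R2=0x29 R3=0x04 R4=0x09  N=1 Z=0
after  4: R0=0xf2 R1=0x43 R2=0x29 R3=0x04 R4=0x0d  N=0 Z=0
-- IRQ taken; context saved, return-PC = 5 --

FLAGS = (N=0, Z=0)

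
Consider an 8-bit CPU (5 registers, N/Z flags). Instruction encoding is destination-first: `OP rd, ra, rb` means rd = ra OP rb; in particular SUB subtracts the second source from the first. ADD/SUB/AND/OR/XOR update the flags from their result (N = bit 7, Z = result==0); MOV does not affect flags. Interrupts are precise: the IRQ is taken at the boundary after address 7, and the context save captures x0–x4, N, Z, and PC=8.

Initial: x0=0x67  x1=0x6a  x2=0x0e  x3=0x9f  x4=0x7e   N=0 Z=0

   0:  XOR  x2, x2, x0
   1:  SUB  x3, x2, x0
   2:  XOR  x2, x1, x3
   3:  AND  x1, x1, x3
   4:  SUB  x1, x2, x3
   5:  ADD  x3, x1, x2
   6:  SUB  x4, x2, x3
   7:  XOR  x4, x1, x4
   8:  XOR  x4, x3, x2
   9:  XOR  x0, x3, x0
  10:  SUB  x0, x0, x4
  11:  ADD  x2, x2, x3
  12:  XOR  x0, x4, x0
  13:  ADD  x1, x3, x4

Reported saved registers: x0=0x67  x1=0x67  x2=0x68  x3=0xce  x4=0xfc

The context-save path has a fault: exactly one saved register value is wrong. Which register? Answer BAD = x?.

BAD = x1

after  0: x0=0x67 x1=0x6a x2=0x69 x3=0x9f x4=0x7e  N=0 Z=0
after  1: x0=0x67 x1=0x6a x2=0x69 x3=0x02 x4=0x7e  N=0 Z=0
after  2: x0=0x67 x1=0x6a x2=0x68 x3=0x02 x4=0x7e  N=0 Z=0
after  3: x0=0x67 x1=0x02 x2=0x68 x3=0x02 x4=0x7e  N=0 Z=0
after  4: x0=0x67 x1=0x66 x2=0x68 x3=0x02 x4=0x7e  N=0 Z=0
after  5: x0=0x67 x1=0x66 x2=0x68 x3=0xce x4=0x7e  N=1 Z=0
after  6: x0=0x67 x1=0x66 x2=0x68 x3=0xce x4=0x9a  N=1 Z=0
after  7: x0=0x67 x1=0x66 x2=0x68 x3=0xce x4=0xfc  N=1 Z=0
-- IRQ taken; context saved, return-PC = 8 --
mismatch: x1: reported 0x67 vs actual 0x66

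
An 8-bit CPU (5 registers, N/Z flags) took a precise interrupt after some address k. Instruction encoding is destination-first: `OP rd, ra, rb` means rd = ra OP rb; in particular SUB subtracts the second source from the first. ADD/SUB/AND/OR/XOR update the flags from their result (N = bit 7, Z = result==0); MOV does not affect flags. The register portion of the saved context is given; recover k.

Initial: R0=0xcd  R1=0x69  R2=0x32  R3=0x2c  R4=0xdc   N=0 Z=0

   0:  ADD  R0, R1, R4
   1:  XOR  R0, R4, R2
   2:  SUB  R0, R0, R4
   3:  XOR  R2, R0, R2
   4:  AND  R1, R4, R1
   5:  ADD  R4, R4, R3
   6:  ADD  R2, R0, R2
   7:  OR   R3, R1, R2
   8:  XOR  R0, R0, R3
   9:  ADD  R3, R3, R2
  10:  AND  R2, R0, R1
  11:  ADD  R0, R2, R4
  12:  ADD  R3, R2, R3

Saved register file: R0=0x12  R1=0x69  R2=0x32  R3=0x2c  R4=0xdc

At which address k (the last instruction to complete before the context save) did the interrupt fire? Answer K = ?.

after  0: R0=0x45 R1=0x69 R2=0x32 R3=0x2c R4=0xdc  N=0 Z=0
after  1: R0=0xee R1=0x69 R2=0x32 R3=0x2c R4=0xdc  N=1 Z=0
after  2: R0=0x12 R1=0x69 R2=0x32 R3=0x2c R4=0xdc  N=0 Z=0
-- IRQ taken; context saved, return-PC = 3 --

K = 2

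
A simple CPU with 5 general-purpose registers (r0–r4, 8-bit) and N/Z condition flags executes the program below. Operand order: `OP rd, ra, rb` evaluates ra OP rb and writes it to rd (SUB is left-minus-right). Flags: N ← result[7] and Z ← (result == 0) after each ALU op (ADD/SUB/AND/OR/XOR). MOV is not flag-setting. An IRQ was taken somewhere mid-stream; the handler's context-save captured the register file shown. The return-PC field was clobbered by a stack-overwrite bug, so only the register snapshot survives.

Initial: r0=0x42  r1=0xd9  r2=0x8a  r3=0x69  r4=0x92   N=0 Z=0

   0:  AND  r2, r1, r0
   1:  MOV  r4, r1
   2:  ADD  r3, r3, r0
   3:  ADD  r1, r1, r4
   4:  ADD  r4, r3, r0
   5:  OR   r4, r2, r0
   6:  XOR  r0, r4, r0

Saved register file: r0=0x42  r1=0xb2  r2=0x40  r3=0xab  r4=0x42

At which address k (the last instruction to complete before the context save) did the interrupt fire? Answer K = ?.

K = 5

after  0: r0=0x42 r1=0xd9 r2=0x40 r3=0x69 r4=0x92  N=0 Z=0
after  1: r0=0x42 r1=0xd9 r2=0x40 r3=0x69 r4=0xd9  N=0 Z=0
after  2: r0=0x42 r1=0xd9 r2=0x40 r3=0xab r4=0xd9  N=1 Z=0
after  3: r0=0x42 r1=0xb2 r2=0x40 r3=0xab r4=0xd9  N=1 Z=0
after  4: r0=0x42 r1=0xb2 r2=0x40 r3=0xab r4=0xed  N=1 Z=0
after  5: r0=0x42 r1=0xb2 r2=0x40 r3=0xab r4=0x42  N=0 Z=0
-- IRQ taken; context saved, return-PC = 6 --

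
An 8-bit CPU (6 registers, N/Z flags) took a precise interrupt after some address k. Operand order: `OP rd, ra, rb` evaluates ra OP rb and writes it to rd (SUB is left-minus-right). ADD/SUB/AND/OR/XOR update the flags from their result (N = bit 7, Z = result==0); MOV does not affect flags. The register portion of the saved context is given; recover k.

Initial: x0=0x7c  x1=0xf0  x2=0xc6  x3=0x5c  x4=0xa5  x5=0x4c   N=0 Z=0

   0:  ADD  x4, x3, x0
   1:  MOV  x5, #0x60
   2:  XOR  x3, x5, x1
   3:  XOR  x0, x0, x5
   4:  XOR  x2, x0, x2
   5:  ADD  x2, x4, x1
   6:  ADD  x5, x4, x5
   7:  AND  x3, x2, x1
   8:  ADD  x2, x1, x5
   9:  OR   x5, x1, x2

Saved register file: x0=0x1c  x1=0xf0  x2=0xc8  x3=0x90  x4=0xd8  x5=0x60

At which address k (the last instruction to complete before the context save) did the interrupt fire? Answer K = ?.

after  0: x0=0x7c x1=0xf0 x2=0xc6 x3=0x5c x4=0xd8 x5=0x4c  N=1 Z=0
after  1: x0=0x7c x1=0xf0 x2=0xc6 x3=0x5c x4=0xd8 x5=0x60  N=1 Z=0
after  2: x0=0x7c x1=0xf0 x2=0xc6 x3=0x90 x4=0xd8 x5=0x60  N=1 Z=0
after  3: x0=0x1c x1=0xf0 x2=0xc6 x3=0x90 x4=0xd8 x5=0x60  N=0 Z=0
after  4: x0=0x1c x1=0xf0 x2=0xda x3=0x90 x4=0xd8 x5=0x60  N=1 Z=0
after  5: x0=0x1c x1=0xf0 x2=0xc8 x3=0x90 x4=0xd8 x5=0x60  N=1 Z=0
-- IRQ taken; context saved, return-PC = 6 --

K = 5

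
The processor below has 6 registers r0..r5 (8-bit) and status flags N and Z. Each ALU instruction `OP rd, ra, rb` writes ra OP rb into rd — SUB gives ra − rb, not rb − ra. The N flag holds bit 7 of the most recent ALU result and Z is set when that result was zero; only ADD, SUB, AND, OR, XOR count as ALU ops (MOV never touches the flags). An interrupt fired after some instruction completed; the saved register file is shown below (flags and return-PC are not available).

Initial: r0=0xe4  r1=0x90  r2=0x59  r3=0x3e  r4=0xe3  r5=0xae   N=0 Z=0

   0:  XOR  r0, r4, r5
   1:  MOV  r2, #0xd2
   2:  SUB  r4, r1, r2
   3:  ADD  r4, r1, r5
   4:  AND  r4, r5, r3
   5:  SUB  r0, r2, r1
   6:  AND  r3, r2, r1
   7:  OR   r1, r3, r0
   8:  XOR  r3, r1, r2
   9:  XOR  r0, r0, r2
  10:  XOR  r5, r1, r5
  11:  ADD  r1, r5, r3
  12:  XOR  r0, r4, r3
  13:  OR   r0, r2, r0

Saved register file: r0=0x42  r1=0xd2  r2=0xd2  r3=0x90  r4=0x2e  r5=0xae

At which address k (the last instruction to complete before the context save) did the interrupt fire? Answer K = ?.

after  0: r0=0x4d r1=0x90 r2=0x59 r3=0x3e r4=0xe3 r5=0xae  N=0 Z=0
after  1: r0=0x4d r1=0x90 r2=0xd2 r3=0x3e r4=0xe3 r5=0xae  N=0 Z=0
after  2: r0=0x4d r1=0x90 r2=0xd2 r3=0x3e r4=0xbe r5=0xae  N=1 Z=0
after  3: r0=0x4d r1=0x90 r2=0xd2 r3=0x3e r4=0x3e r5=0xae  N=0 Z=0
after  4: r0=0x4d r1=0x90 r2=0xd2 r3=0x3e r4=0x2e r5=0xae  N=0 Z=0
after  5: r0=0x42 r1=0x90 r2=0xd2 r3=0x3e r4=0x2e r5=0xae  N=0 Z=0
after  6: r0=0x42 r1=0x90 r2=0xd2 r3=0x90 r4=0x2e r5=0xae  N=1 Z=0
after  7: r0=0x42 r1=0xd2 r2=0xd2 r3=0x90 r4=0x2e r5=0xae  N=1 Z=0
-- IRQ taken; context saved, return-PC = 8 --

K = 7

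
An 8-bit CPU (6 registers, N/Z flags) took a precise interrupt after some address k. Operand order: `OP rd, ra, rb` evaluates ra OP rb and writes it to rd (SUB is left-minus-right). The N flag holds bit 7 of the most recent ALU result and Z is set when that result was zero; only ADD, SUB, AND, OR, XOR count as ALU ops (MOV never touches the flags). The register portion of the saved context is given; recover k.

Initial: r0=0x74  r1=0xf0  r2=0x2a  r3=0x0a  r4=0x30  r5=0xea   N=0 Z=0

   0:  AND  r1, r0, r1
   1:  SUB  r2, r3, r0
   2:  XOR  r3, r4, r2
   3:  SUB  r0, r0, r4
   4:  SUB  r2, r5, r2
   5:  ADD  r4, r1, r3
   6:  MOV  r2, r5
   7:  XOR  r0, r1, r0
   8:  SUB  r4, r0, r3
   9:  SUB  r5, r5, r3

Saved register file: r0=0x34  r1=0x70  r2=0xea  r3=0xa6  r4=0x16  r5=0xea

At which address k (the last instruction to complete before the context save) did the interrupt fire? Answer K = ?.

K = 7

after  0: r0=0x74 r1=0x70 r2=0x2a r3=0x0a r4=0x30 r5=0xea  N=0 Z=0
after  1: r0=0x74 r1=0x70 r2=0x96 r3=0x0a r4=0x30 r5=0xea  N=1 Z=0
after  2: r0=0x74 r1=0x70 r2=0x96 r3=0xa6 r4=0x30 r5=0xea  N=1 Z=0
after  3: r0=0x44 r1=0x70 r2=0x96 r3=0xa6 r4=0x30 r5=0xea  N=0 Z=0
after  4: r0=0x44 r1=0x70 r2=0x54 r3=0xa6 r4=0x30 r5=0xea  N=0 Z=0
after  5: r0=0x44 r1=0x70 r2=0x54 r3=0xa6 r4=0x16 r5=0xea  N=0 Z=0
after  6: r0=0x44 r1=0x70 r2=0xea r3=0xa6 r4=0x16 r5=0xea  N=0 Z=0
after  7: r0=0x34 r1=0x70 r2=0xea r3=0xa6 r4=0x16 r5=0xea  N=0 Z=0
-- IRQ taken; context saved, return-PC = 8 --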